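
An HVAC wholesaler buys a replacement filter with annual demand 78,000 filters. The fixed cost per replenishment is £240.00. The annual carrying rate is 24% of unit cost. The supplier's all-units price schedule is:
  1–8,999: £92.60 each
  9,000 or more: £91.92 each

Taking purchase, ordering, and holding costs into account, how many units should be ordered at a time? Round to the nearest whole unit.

Q* ≈ 1,298 filters

Holding cost per unit per year at price C is H = 0.24·C.
Candidates are each tier's EOQ (if it falls in that tier) and each price-break quantity.
EOQ at £92.60 = 1297.9 (feasible in tier 1): TC = 78,000×£92.60 + (78,000/1297.9)×240 + (1297.9/2)×0.24×£92.60 = £7,251,645.56.
EOQ at £91.92 = 1302.7 < 9000, so use break Q=9000: TC = 78,000×£91.92 + (78,000/9000.0)×240 + (9000.0/2)×0.24×£91.92 = £7,271,113.60.
Lowest total cost is £7,251,645.56 at Q = 1297.9.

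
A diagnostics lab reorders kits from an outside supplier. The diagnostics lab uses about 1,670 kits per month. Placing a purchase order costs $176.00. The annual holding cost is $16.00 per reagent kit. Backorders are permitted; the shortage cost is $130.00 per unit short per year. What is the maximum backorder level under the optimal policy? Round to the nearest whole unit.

S* ≈ 77 kits

Annual demand D = 1,670 × 12 = 20,040.
With planned backorders, Q* = √(2DS/H) · √((H+B)/B).
√(2DS/H) = √(2 × 20,040 × 176 / 16) = 663.988.
√((H+B)/B) = √((16+130)/130) = 1.0598.
Q* ≈ 703.663.
S* = Q* · H/(H+B) = 703.663 × 16/146 ≈ 77.114.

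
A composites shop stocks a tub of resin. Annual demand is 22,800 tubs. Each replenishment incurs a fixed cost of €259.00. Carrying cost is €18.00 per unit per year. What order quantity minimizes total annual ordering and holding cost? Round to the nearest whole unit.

Q* ≈ 810 tubs

EOQ = √(2DS / H) = √(2 × 22,800 × 259 / 18).
= √(11,810,400 / 18) = √656,133.3333 ≈ 810.021.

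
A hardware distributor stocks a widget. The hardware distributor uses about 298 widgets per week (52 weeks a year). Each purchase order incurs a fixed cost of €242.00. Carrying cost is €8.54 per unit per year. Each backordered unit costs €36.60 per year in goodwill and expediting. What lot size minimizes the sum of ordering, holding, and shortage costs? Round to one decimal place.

Q* ≈ 1,040.7 widgets

Annual demand D = 298 × 52 = 15,496.
With planned backorders, Q* = √(2DS/H) · √((H+B)/B).
√(2DS/H) = √(2 × 15,496 × 242 / 8.54) = 937.138.
√((H+B)/B) = √((8.54+36.6)/36.6) = 1.1106.
Q* ≈ 1040.744.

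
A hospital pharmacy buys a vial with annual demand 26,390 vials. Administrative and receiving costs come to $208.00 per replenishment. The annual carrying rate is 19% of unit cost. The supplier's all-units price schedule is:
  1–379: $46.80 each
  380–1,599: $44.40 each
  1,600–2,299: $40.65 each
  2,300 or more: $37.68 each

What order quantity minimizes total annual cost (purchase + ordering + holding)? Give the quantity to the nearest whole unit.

Q* ≈ 2,300 vials

Holding cost per unit per year at price C is H = 0.19·C.
Evaluate total cost at each tier's feasible EOQ or, if the EOQ is below the tier, at the tier's minimum quantity.
Tier 1 ($46.80): EOQ = 1111.1 exceeds tier's upper bound 379, so this tier is dominated.
EOQ at $44.40 = 1140.8 (feasible in tier 2): TC = 26,390×$44.40 + (26,390/1140.8)×208 + (1140.8/2)×0.19×$44.40 = $1,181,339.54.
EOQ at $40.65 = 1192.2 < 1600, so use break Q=1600: TC = 26,390×$40.65 + (26,390/1600.0)×208 + (1600.0/2)×0.19×$40.65 = $1,082,363.00.
EOQ at $37.68 = 1238.3 < 2300, so use break Q=2300: TC = 26,390×$37.68 + (26,390/2300.0)×208 + (2300.0/2)×0.19×$37.68 = $1,004,994.85.
Lowest total cost is $1,004,994.85 at Q = 2300.0.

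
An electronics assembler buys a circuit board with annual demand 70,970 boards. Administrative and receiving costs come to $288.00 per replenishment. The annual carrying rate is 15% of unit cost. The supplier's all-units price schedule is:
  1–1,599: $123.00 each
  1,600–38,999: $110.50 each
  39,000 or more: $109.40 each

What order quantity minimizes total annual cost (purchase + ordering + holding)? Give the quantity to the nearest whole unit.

Holding cost per unit per year at price C is H = 0.15·C.
Candidates are each tier's EOQ (if it falls in that tier) and each price-break quantity.
EOQ at $123.00 = 1488.5 (feasible in tier 1): TC = 70,970×$123.00 + (70,970/1488.5)×288 + (1488.5/2)×0.15×$123.00 = $8,756,772.93.
EOQ at $110.50 = 1570.4 < 1600, so use break Q=1600: TC = 70,970×$110.50 + (70,970/1600.0)×288 + (1600.0/2)×0.15×$110.50 = $7,868,219.60.
EOQ at $109.40 = 1578.3 < 39000, so use break Q=39000: TC = 70,970×$109.40 + (70,970/39000.0)×288 + (39000.0/2)×0.15×$109.40 = $8,084,637.09.
Lowest total cost is $7,868,219.60 at Q = 1600.0.

Q* ≈ 1,600 boards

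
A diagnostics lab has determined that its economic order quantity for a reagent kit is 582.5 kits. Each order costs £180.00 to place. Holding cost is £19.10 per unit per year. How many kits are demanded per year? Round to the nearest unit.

D ≈ 18,002 kits per year

The basic EOQ model gives Q* = √(2DS/H); rearrange for the unknown.
From Q* = √(2DS/H): D = Q*²H / (2S) = 582.5² × 19.1 / (2 × 180) = 18002.082.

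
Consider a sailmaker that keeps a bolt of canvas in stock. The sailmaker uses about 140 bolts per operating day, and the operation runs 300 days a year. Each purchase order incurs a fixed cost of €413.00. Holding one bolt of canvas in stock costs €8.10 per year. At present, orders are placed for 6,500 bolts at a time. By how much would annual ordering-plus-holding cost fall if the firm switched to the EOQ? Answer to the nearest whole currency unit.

Annual demand D = 140 × 300 = 42,000.
EOQ = √(2DS/H) = √(2 × 42,000 × 413 / 8.1) ≈ 2069.53.
Cost at Q* = (D/Q*)S + (Q*/2)H = √(2DSH) ≈ €16,763.21.
Cost at Q = 6,500: (42,000/6,500)×413 + (6,500/2)×8.1 = €2,668.62 + €26,325.00 = €28,993.62.
Excess = €28,993.62 − €16,763.21 = €12,230.41.

Extra cost ≈ €12,230 per year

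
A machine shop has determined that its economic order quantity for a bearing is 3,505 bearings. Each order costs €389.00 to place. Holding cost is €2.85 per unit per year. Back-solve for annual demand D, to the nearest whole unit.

Squaring Q* = √(2DS/H) gives Q*² = 2DS/H.
From Q* = √(2DS/H): D = Q*²H / (2S) = 3,505² × 2.85 / (2 × 389) = 45002.984.

D ≈ 45,003 bearings per year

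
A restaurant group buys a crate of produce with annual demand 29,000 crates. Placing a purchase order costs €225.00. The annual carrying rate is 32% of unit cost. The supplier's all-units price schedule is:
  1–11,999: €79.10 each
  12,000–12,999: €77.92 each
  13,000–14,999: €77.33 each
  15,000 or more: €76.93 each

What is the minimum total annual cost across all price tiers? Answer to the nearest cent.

TC* ≈ €2,312,074.75

Holding cost per unit per year at price C is H = 0.32·C.
Candidates are each tier's EOQ (if it falls in that tier) and each price-break quantity.
EOQ at €79.10 = 718.0 (feasible in tier 1): TC = 29,000×€79.10 + (29,000/718.0)×225 + (718.0/2)×0.32×€79.10 = €2,312,074.75.
EOQ at €77.92 = 723.4 < 12000, so use break Q=12000: TC = 29,000×€77.92 + (29,000/12000.0)×225 + (12000.0/2)×0.32×€77.92 = €2,409,830.15.
EOQ at €77.33 = 726.2 < 13000, so use break Q=13000: TC = 29,000×€77.33 + (29,000/13000.0)×225 + (13000.0/2)×0.32×€77.33 = €2,403,918.32.
EOQ at €76.93 = 728.1 < 15000, so use break Q=15000: TC = 29,000×€76.93 + (29,000/15000.0)×225 + (15000.0/2)×0.32×€76.93 = €2,416,037.00.
Lowest total cost among the candidates is at Q = 718.0.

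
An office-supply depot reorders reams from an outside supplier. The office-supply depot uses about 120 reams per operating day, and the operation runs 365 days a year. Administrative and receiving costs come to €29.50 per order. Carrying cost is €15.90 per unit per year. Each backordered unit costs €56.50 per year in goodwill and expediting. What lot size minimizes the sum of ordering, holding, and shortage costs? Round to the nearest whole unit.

Q* ≈ 456 reams

Annual demand D = 120 × 365 = 43,800.
With planned backorders, Q* = √(2DS/H) · √((H+B)/B).
√(2DS/H) = √(2 × 43,800 × 29.5 / 15.9) = 403.148.
√((H+B)/B) = √((15.9+56.5)/56.5) = 1.1320.
Q* ≈ 456.362.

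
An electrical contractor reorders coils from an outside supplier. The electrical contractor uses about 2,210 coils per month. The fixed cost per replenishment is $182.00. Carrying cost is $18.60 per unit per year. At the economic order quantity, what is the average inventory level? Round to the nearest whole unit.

Average inventory ≈ 360 coils

Annual demand D = 2,210 × 12 = 26,520.
Q* = √(2DS/H) = √(2 × 26,520 × 182 / 18.6) ≈ 720.41.
Average inventory = Q*/2 ≈ 720.41 / 2 = 360.206.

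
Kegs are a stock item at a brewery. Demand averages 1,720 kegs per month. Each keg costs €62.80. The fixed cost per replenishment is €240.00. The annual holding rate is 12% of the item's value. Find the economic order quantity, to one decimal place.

Q* ≈ 1,146.6 kegs

Annual demand D = 1,720 × 12 = 20,640.
Holding cost H = 0.12 × €62.80 = €7.5360 per unit per year.
EOQ = √(2DS / H) = √(2 × 20,640 × 240 / 7.536).
= √(9,907,200 / 7.536) = √1,314,649.6815 ≈ 1146.582.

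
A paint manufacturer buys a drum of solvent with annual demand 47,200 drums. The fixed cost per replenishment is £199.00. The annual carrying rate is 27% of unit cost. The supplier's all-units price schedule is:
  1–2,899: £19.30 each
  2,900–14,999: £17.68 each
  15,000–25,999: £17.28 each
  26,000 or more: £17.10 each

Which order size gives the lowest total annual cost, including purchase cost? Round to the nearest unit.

Holding cost per unit per year at price C is H = 0.27·C.
For each price level, check whether its EOQ is feasible; otherwise the best quantity at that price is the breakpoint.
EOQ at £19.30 = 1898.7 (feasible in tier 1): TC = 47,200×£19.30 + (47,200/1898.7)×199 + (1898.7/2)×0.27×£19.30 = £920,854.03.
EOQ at £17.68 = 1983.8 < 2900, so use break Q=2900: TC = 47,200×£17.68 + (47,200/2900.0)×199 + (2900.0/2)×0.27×£17.68 = £844,656.62.
EOQ at £17.28 = 2006.6 < 15000, so use break Q=15000: TC = 47,200×£17.28 + (47,200/15000.0)×199 + (15000.0/2)×0.27×£17.28 = £851,234.19.
EOQ at £17.10 = 2017.1 < 26000, so use break Q=26000: TC = 47,200×£17.10 + (47,200/26000.0)×199 + (26000.0/2)×0.27×£17.10 = £867,502.26.
Lowest total cost is £844,656.62 at Q = 2900.0.

Q* ≈ 2,900 drums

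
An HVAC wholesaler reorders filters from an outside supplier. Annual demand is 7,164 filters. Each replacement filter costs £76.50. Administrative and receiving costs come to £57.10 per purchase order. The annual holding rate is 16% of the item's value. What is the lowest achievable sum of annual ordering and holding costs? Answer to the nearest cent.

TC* ≈ £3,164.47

Holding cost H = 0.16 × £76.50 = £12.2400 per unit per year.
Q* = √(2DS/H) = √(2 × 7,164 × 57.1 / 12.24) ≈ 258.54.
At the optimum the two cost components are equal, so total cost = 2·(Q*/2)H = Q*·H.
Minimum total = √(2DSH) = √(2 × 7,164 × 57.1 × 12.24) ≈ 3164.474.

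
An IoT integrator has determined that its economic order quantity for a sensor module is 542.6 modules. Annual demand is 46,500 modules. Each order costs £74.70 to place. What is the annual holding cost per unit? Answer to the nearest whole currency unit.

H ≈ £24

The basic EOQ model gives Q* = √(2DS/H); rearrange for the unknown.
From Q* = √(2DS/H): H = 2DS / Q*² = 2 × 46,500 × 74.7 / 542.6² = 23.5963.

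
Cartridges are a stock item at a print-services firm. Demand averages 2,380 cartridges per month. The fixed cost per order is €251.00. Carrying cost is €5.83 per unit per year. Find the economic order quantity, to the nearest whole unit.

Q* ≈ 1,568 cartridges

Annual demand D = 2,380 × 12 = 28,560.
EOQ = √(2DS / H) = √(2 × 28,560 × 251 / 5.83).
= √(14,337,120 / 5.83) = √2,459,197.2556 ≈ 1568.183.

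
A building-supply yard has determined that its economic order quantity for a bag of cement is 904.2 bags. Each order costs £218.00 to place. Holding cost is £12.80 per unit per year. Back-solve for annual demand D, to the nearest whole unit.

Squaring Q* = √(2DS/H) gives Q*² = 2DS/H.
From Q* = √(2DS/H): D = Q*²H / (2S) = 904.2² × 12.8 / (2 × 218) = 24002.279.

D ≈ 24,002 bags per year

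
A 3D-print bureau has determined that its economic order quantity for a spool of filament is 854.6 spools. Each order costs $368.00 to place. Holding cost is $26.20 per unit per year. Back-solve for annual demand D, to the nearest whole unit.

D ≈ 25,999 spools per year

Invert the EOQ relation Q*² = 2DS/H.
From Q* = √(2DS/H): D = Q*²H / (2S) = 854.6² × 26.2 / (2 × 368) = 25998.558.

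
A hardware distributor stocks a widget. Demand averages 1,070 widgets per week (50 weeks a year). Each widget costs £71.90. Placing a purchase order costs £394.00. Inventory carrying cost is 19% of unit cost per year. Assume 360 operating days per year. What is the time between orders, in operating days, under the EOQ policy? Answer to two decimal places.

T ≈ 11.82 days

Annual demand D = 1,070 × 50 = 53,500.
Holding cost H = 0.19 × £71.90 = £13.6610 per unit per year.
EOQ = √(2DS/H) = √(2 × 53,500 × 394 / 13.661) ≈ 1756.70.
Cycle time = Q*/D × 360 = 1756.70 / 53,500 × 360 ≈ 11.821 days.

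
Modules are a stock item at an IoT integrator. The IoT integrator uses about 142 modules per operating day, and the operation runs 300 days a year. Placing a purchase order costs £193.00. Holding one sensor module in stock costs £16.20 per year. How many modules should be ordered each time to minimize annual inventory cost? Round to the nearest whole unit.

Q* ≈ 1,007 modules

Annual demand D = 142 × 300 = 42,600.
EOQ = √(2DS / H) = √(2 × 42,600 × 193 / 16.2).
= √(16,443,600 / 16.2) = √1,015,037.037 ≈ 1007.490.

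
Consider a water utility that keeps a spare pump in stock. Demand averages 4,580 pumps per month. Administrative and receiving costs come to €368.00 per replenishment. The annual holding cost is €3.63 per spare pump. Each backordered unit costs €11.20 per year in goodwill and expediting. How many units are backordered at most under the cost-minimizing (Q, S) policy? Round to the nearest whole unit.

S* ≈ 940 pumps

Annual demand D = 4,580 × 12 = 54,960.
With planned backorders, Q* = √(2DS/H) · √((H+B)/B).
√(2DS/H) = √(2 × 54,960 × 368 / 3.63) = 3338.174.
√((H+B)/B) = √((3.63+11.2)/11.2) = 1.1507.
Q* ≈ 3841.232.
S* = Q* · H/(H+B) = 3841.232 × 3.63/14.83 ≈ 940.234.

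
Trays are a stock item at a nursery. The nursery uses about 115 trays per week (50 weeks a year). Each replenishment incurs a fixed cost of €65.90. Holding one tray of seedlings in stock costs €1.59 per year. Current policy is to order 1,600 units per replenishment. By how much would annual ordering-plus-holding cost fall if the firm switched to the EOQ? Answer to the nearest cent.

Extra cost ≈ €411.11 per year

Annual demand D = 115 × 50 = 5,750.
EOQ = √(2DS/H) = √(2 × 5,750 × 65.9 / 1.59) ≈ 690.39.
Cost at Q* = (D/Q*)S + (Q*/2)H = √(2DSH) ≈ €1,097.72.
Cost at Q = 1,600: (5,750/1,600)×65.9 + (1,600/2)×1.59 = €236.83 + €1,272.00 = €1,508.83.
Excess = €1,508.83 − €1,097.72 = €411.11.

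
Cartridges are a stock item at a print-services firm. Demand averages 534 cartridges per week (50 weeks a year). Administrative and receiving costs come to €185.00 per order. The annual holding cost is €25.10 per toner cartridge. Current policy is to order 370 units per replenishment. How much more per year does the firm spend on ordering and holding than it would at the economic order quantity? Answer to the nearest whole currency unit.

Extra cost ≈ €2,247 per year

Annual demand D = 534 × 50 = 26,700.
EOQ = √(2DS/H) = √(2 × 26,700 × 185 / 25.1) ≈ 627.36.
Cost at Q* = (D/Q*)S + (Q*/2)H = √(2DSH) ≈ €15,746.84.
Cost at Q = 370: (26,700/370)×185 + (370/2)×25.1 = €13,350.00 + €4,643.50 = €17,993.50.
Excess = €17,993.50 − €15,746.84 = €2,246.66.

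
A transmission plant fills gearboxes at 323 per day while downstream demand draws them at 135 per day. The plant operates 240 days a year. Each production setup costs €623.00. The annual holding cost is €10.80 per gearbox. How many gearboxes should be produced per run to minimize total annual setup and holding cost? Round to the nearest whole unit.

Q* ≈ 2,534 gearboxes

Annual demand D = 135 × 240 = 32,400.
Production build-up factor (1 − d/p) = 1 − 135/323 = 0.5820.
Q* = √(2DS / (H(1 − d/p))) = √(2 × 32,400 × 623 / (10.8 × 0.5820)).
= √(40,370,400 / 6.2861) ≈ 2534.206.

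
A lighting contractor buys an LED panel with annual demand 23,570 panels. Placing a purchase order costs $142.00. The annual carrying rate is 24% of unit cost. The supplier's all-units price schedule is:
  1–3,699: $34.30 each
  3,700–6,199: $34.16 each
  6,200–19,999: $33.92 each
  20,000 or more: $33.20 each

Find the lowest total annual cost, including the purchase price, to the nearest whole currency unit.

Holding cost per unit per year at price C is H = 0.24·C.
Candidates are each tier's EOQ (if it falls in that tier) and each price-break quantity.
EOQ at $34.30 = 901.8 (feasible in tier 1): TC = 23,570×$34.30 + (23,570/901.8)×142 + (901.8/2)×0.24×$34.30 = $815,874.21.
EOQ at $34.16 = 903.6 < 3700, so use break Q=3700: TC = 23,570×$34.16 + (23,570/3700.0)×142 + (3700.0/2)×0.24×$34.16 = $821,222.82.
EOQ at $33.92 = 906.8 < 6200, so use break Q=6200: TC = 23,570×$33.92 + (23,570/6200.0)×142 + (6200.0/2)×0.24×$33.92 = $825,270.71.
EOQ at $33.20 = 916.6 < 20000, so use break Q=20000: TC = 23,570×$33.20 + (23,570/20000.0)×142 + (20000.0/2)×0.24×$33.20 = $862,371.35.
Lowest total cost among the candidates is at Q = 901.8.

TC* ≈ $815,874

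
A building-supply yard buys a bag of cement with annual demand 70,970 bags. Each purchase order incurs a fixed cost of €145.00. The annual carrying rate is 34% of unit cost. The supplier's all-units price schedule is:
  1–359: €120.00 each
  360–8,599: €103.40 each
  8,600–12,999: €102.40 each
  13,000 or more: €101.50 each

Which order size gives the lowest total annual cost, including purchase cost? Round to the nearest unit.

Q* ≈ 765 bags

Holding cost per unit per year at price C is H = 0.34·C.
Evaluate total cost at each tier's feasible EOQ or, if the EOQ is below the tier, at the tier's minimum quantity.
Tier 1 (€120.00): EOQ = 710.2 exceeds tier's upper bound 359, so this tier is dominated.
EOQ at €103.40 = 765.1 (feasible in tier 2): TC = 70,970×€103.40 + (70,970/765.1)×145 + (765.1/2)×0.34×€103.40 = €7,365,197.00.
EOQ at €102.40 = 768.9 < 8600, so use break Q=8600: TC = 70,970×€102.40 + (70,970/8600.0)×145 + (8600.0/2)×0.34×€102.40 = €7,418,233.39.
EOQ at €101.50 = 772.3 < 13000, so use break Q=13000: TC = 70,970×€101.50 + (70,970/13000.0)×145 + (13000.0/2)×0.34×€101.50 = €7,428,561.59.
Lowest total cost is €7,365,197.00 at Q = 765.1.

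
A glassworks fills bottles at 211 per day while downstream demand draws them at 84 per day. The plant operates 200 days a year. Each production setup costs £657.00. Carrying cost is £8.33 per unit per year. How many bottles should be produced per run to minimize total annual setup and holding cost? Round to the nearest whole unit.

Q* ≈ 2,098 bottles

Annual demand D = 84 × 200 = 16,800.
Production build-up factor (1 − d/p) = 1 − 84/211 = 0.6019.
Q* = √(2DS / (H(1 − d/p))) = √(2 × 16,800 × 657 / (8.33 × 0.6019)).
= √(22,075,200 / 5.0138) ≈ 2098.308.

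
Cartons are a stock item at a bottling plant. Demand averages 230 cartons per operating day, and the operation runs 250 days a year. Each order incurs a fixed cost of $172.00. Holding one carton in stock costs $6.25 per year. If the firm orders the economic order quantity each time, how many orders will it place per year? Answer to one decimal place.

N ≈ 32.3 orders per year

Annual demand D = 230 × 250 = 57,500.
Q* = √(2DS/H) = √(2 × 57,500 × 172 / 6.25) ≈ 1778.99.
Orders per year = D / Q* = 57,500 / 1778.99 ≈ 32.322.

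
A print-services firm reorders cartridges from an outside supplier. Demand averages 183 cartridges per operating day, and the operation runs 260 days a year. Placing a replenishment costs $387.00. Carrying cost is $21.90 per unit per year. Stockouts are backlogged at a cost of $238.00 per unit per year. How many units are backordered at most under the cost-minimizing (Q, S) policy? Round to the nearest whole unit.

Annual demand D = 183 × 260 = 47,580.
With planned backorders, Q* = √(2DS/H) · √((H+B)/B).
√(2DS/H) = √(2 × 47,580 × 387 / 21.9) = 1296.763.
√((H+B)/B) = √((21.9+238)/238) = 1.0450.
Q* ≈ 1355.112.
S* = Q* · H/(H+B) = 1355.112 × 21.9/259.9 ≈ 114.186.

S* ≈ 114 cartridges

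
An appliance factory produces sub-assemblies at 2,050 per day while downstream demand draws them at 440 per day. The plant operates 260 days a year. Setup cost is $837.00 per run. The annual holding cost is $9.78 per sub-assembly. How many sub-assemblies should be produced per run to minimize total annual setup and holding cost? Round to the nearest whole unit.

Annual demand D = 440 × 260 = 114,400.
Production build-up factor (1 − d/p) = 1 − 440/2,050 = 0.7854.
Q* = √(2DS / (H(1 − d/p))) = √(2 × 114,400 × 837 / (9.78 × 0.7854)).
= √(191,505,600 / 7.6809) ≈ 4993.273.

Q* ≈ 4,993 sub-assemblies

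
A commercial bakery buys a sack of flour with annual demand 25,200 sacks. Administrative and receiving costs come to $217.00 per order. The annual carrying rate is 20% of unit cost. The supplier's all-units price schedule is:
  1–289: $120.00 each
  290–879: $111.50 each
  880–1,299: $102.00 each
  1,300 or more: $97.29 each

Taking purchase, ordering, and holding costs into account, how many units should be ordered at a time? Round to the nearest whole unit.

Holding cost per unit per year at price C is H = 0.20·C.
For each price level, check whether its EOQ is feasible; otherwise the best quantity at that price is the breakpoint.
Tier 1 ($120.00): EOQ = 675.1 exceeds tier's upper bound 289, so this tier is dominated.
EOQ at $111.50 = 700.3 (feasible in tier 2): TC = 25,200×$111.50 + (25,200/700.3)×217 + (700.3/2)×0.20×$111.50 = $2,825,417.00.
EOQ at $102.00 = 732.2 < 880, so use break Q=880: TC = 25,200×$102.00 + (25,200/880.0)×217 + (880.0/2)×0.20×$102.00 = $2,585,590.09.
EOQ at $97.29 = 749.7 < 1300, so use break Q=1300: TC = 25,200×$97.29 + (25,200/1300.0)×217 + (1300.0/2)×0.20×$97.29 = $2,468,562.16.
Lowest total cost is $2,468,562.16 at Q = 1300.0.

Q* ≈ 1,300 sacks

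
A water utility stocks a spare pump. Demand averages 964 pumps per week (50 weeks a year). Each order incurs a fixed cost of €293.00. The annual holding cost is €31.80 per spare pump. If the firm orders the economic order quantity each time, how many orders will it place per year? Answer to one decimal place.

N ≈ 51.1 orders per year

Annual demand D = 964 × 50 = 48,200.
The optimal lot size = √(2DS/H) = √(2 × 48,200 × 293 / 31.8) ≈ 942.45.
Orders per year = D / Q* = 48,200 / 942.45 ≈ 51.143.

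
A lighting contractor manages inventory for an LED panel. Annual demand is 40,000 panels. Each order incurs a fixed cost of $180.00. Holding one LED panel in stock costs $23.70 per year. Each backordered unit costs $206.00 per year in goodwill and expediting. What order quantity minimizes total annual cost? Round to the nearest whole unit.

Q* ≈ 823 panels

With planned backorders, Q* = √(2DS/H) · √((H+B)/B).
√(2DS/H) = √(2 × 40,000 × 180 / 23.7) = 779.484.
√((H+B)/B) = √((23.7+206)/206) = 1.0560.
Q* ≈ 823.103.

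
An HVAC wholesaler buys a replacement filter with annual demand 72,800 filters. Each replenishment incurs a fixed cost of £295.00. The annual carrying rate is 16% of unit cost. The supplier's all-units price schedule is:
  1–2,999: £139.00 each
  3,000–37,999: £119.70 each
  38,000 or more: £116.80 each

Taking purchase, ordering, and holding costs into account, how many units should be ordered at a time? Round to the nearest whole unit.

Holding cost per unit per year at price C is H = 0.16·C.
For each price level, check whether its EOQ is feasible; otherwise the best quantity at that price is the breakpoint.
EOQ at £139.00 = 1389.7 (feasible in tier 1): TC = 72,800×£139.00 + (72,800/1389.7)×295 + (1389.7/2)×0.16×£139.00 = £10,150,107.16.
EOQ at £119.70 = 1497.6 < 3000, so use break Q=3000: TC = 72,800×£119.70 + (72,800/3000.0)×295 + (3000.0/2)×0.16×£119.70 = £8,750,046.67.
EOQ at £116.80 = 1516.0 < 38000, so use break Q=38000: TC = 72,800×£116.80 + (72,800/38000.0)×295 + (38000.0/2)×0.16×£116.80 = £8,858,677.16.
Lowest total cost is £8,750,046.67 at Q = 3000.0.

Q* ≈ 3,000 filters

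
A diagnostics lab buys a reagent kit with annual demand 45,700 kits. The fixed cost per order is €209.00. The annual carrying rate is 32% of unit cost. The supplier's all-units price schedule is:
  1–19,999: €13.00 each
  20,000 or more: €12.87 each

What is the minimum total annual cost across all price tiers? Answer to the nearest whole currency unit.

TC* ≈ €603,014

Holding cost per unit per year at price C is H = 0.32·C.
For each price level, check whether its EOQ is feasible; otherwise the best quantity at that price is the breakpoint.
EOQ at €13.00 = 2142.9 (feasible in tier 1): TC = 45,700×€13.00 + (45,700/2142.9)×209 + (2142.9/2)×0.32×€13.00 = €603,014.42.
EOQ at €12.87 = 2153.7 < 20000, so use break Q=20000: TC = 45,700×€12.87 + (45,700/20000.0)×209 + (20000.0/2)×0.32×€12.87 = €629,820.56.
Lowest total cost among the candidates is at Q = 2142.9.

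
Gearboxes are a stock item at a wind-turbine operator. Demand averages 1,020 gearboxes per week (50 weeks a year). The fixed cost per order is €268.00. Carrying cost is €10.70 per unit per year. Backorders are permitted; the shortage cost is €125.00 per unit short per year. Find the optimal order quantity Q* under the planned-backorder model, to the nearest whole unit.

Annual demand D = 1,020 × 50 = 51,000.
With planned backorders, Q* = √(2DS/H) · √((H+B)/B).
√(2DS/H) = √(2 × 51,000 × 268 / 10.7) = 1598.364.
√((H+B)/B) = √((10.7+125)/125) = 1.0419.
Q* ≈ 1665.369.

Q* ≈ 1,665 gearboxes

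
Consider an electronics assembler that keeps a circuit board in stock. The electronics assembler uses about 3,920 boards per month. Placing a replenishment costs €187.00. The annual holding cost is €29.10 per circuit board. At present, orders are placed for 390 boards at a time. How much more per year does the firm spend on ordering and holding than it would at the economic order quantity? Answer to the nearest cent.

Extra cost ≈ €5,603.15 per year

Annual demand D = 3,920 × 12 = 47,040.
EOQ = √(2DS/H) = √(2 × 47,040 × 187 / 29.1) ≈ 777.54.
Cost at Q* = (D/Q*)S + (Q*/2)H = √(2DSH) ≈ €22,626.43.
Cost at Q = 390: (47,040/390)×187 + (390/2)×29.1 = €22,555.08 + €5,674.50 = €28,229.58.
Excess = €28,229.58 − €22,626.43 = €5,603.15.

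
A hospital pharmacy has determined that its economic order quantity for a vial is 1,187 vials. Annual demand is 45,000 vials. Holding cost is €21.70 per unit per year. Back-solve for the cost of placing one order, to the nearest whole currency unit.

The basic EOQ model gives Q* = √(2DS/H); rearrange for the unknown.
From Q* = √(2DS/H): S = Q*²H / (2D) = 1,187² × 21.7 / (2 × 45,000) = 339.7181.

S ≈ €340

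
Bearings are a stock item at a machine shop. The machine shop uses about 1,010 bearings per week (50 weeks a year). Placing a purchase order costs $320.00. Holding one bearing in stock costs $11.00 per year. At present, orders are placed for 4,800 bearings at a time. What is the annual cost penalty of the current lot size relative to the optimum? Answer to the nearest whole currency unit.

Extra cost ≈ $10,911 per year

Annual demand D = 1,010 × 50 = 50,500.
EOQ = √(2DS/H) = √(2 × 50,500 × 320 / 11) ≈ 1714.11.
Cost at Q* = (D/Q*)S + (Q*/2)H = √(2DSH) ≈ $18,855.24.
Cost at Q = 4,800: (50,500/4,800)×320 + (4,800/2)×11 = $3,366.67 + $26,400.00 = $29,766.67.
Excess = $29,766.67 − $18,855.24 = $10,911.43.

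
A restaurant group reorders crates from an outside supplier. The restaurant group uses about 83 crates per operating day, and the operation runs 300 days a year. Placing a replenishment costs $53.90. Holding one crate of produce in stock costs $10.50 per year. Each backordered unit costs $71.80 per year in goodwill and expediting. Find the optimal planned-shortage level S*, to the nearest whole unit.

Annual demand D = 83 × 300 = 24,900.
With planned backorders, Q* = √(2DS/H) · √((H+B)/B).
√(2DS/H) = √(2 × 24,900 × 53.9 / 10.5) = 505.609.
√((H+B)/B) = √((10.5+71.8)/71.8) = 1.0706.
Q* ≈ 541.318.
S* = Q* · H/(H+B) = 541.318 × 10.5/82.3 ≈ 69.062.

S* ≈ 69 crates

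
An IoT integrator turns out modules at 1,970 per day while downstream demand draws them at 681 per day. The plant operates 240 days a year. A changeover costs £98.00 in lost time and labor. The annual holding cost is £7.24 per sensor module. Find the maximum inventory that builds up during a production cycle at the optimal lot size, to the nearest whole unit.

Annual demand D = 681 × 240 = 163,440.
Production build-up factor (1 − d/p) = 1 − 681/1,970 = 0.6543.
Q* = √(2DS / (H(1 − d/p))) = √(2 × 163,440 × 98 / (7.24 × 0.6543)).
= √(32,034,240 / 4.7372) ≈ 2600.427.
Maximum inventory = Q*(1 − d/p) = 2600.427 × 0.6543 ≈ 1701.497.

I_max ≈ 1,701 modules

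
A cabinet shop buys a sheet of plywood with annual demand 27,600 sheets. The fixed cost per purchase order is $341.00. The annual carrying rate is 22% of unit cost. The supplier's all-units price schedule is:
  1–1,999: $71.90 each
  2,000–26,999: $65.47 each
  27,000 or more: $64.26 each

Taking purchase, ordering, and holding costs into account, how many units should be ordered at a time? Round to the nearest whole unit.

Q* ≈ 2,000 sheets

Holding cost per unit per year at price C is H = 0.22·C.
Evaluate total cost at each tier's feasible EOQ or, if the EOQ is below the tier, at the tier's minimum quantity.
EOQ at $71.90 = 1090.9 (feasible in tier 1): TC = 27,600×$71.90 + (27,600/1090.9)×341 + (1090.9/2)×0.22×$71.90 = $2,001,695.30.
EOQ at $65.47 = 1143.2 < 2000, so use break Q=2000: TC = 27,600×$65.47 + (27,600/2000.0)×341 + (2000.0/2)×0.22×$65.47 = $1,826,081.20.
EOQ at $64.26 = 1153.9 < 27000, so use break Q=27000: TC = 27,600×$64.26 + (27,600/27000.0)×341 + (27000.0/2)×0.22×$64.26 = $1,964,776.78.
Lowest total cost is $1,826,081.20 at Q = 2000.0.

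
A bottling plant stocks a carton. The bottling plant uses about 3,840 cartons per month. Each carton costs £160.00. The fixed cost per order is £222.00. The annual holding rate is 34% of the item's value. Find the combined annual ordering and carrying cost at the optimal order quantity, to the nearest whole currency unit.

TC* ≈ £33,362

Annual demand D = 3,840 × 12 = 46,080.
Holding cost H = 0.34 × £160.00 = £54.4000 per unit per year.
Q* = √(2DS/H) = √(2 × 46,080 × 222 / 54.4) ≈ 613.27.
At Q*, ordering cost (D/Q*)S equals holding cost (Q*/2)H, each = √(DSH/2).
Minimum total = √(2DSH) = √(2 × 46,080 × 222 × 54.4) ≈ 33361.623.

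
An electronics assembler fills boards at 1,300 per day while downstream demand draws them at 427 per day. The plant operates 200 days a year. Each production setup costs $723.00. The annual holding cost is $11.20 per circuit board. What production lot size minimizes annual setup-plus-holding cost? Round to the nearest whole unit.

Annual demand D = 427 × 200 = 85,400.
Production build-up factor (1 − d/p) = 1 − 427/1,300 = 0.6715.
Q* = √(2DS / (H(1 − d/p))) = √(2 × 85,400 × 723 / (11.2 × 0.6715)).
= √(123,488,400 / 7.5212) ≈ 4051.992.

Q* ≈ 4,052 boards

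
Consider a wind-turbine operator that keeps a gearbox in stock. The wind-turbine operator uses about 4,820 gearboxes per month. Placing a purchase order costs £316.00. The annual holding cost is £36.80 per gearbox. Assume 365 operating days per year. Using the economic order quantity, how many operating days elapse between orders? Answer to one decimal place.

Annual demand D = 4,820 × 12 = 57,840.
The optimal lot size = √(2DS/H) = √(2 × 57,840 × 316 / 36.8) ≈ 996.66.
Cycle time = Q*/D × 365 = 996.66 / 57,840 × 365 ≈ 6.289 days.

T ≈ 6.3 days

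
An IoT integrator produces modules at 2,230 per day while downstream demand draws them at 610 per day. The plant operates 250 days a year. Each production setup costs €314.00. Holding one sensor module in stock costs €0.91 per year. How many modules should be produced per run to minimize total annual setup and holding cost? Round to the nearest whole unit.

Q* ≈ 12,036 modules

Annual demand D = 610 × 250 = 152,500.
Production build-up factor (1 − d/p) = 1 − 610/2,230 = 0.7265.
Q* = √(2DS / (H(1 − d/p))) = √(2 × 152,500 × 314 / (0.91 × 0.7265)).
= √(95,770,000 / 0.6611) ≈ 12036.188.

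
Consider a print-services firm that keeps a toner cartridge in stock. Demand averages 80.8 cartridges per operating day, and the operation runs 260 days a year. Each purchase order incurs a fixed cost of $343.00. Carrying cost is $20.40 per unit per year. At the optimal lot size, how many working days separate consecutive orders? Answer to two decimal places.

Annual demand D = 80.8 × 260 = 21,008.
EOQ = √(2DS/H) = √(2 × 21,008 × 343 / 20.4) ≈ 840.50.
Cycle time = Q*/D × 260 = 840.50 / 21,008 × 260 ≈ 10.402 days.

T ≈ 10.40 days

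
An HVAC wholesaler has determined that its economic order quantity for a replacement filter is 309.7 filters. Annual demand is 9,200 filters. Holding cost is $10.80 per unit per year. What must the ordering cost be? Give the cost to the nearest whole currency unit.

The basic EOQ model gives Q* = √(2DS/H); rearrange for the unknown.
From Q* = √(2DS/H): S = Q*²H / (2D) = 309.7² × 10.8 / (2 × 9,200) = 56.2974.

S ≈ $56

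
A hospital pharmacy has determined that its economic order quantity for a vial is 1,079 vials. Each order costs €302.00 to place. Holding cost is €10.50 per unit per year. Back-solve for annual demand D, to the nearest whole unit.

D ≈ 20,239 vials per year

The basic EOQ model gives Q* = √(2DS/H); rearrange for the unknown.
From Q* = √(2DS/H): D = Q*²H / (2S) = 1,079² × 10.5 / (2 × 302) = 20239.289.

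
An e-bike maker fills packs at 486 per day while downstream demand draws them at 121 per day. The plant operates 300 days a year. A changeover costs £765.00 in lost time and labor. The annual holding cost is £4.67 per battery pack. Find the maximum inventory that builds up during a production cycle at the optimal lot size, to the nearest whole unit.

I_max ≈ 2,989 packs

Annual demand D = 121 × 300 = 36,300.
Production build-up factor (1 − d/p) = 1 − 121/486 = 0.7510.
Q* = √(2DS / (H(1 − d/p))) = √(2 × 36,300 × 765 / (4.67 × 0.7510)).
= √(55,539,000 / 3.5073) ≈ 3979.351.
Maximum inventory = Q*(1 − d/p) = 3979.351 × 0.7510 ≈ 2988.608.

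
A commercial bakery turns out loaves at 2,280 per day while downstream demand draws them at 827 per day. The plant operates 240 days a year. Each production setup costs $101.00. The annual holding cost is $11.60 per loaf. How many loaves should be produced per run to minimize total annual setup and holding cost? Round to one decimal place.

Annual demand D = 827 × 240 = 198,480.
Production build-up factor (1 − d/p) = 1 − 827/2,280 = 0.6373.
Q* = √(2DS / (H(1 − d/p))) = √(2 × 198,480 × 101 / (11.6 × 0.6373)).
= √(40,092,960 / 7.3925) ≈ 2328.840.

Q* ≈ 2,328.8 loaves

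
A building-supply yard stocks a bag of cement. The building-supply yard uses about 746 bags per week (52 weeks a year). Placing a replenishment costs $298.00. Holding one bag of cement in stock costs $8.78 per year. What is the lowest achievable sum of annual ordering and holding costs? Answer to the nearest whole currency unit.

Annual demand D = 746 × 52 = 38,792.
The optimal lot size = √(2DS/H) = √(2 × 38,792 × 298 / 8.78) ≈ 1622.73.
At Q*, ordering cost (D/Q*)S equals holding cost (Q*/2)H, each = √(DSH/2).
Minimum total = √(2DSH) = √(2 × 38,792 × 298 × 8.78) ≈ 14247.592.

TC* ≈ $14,248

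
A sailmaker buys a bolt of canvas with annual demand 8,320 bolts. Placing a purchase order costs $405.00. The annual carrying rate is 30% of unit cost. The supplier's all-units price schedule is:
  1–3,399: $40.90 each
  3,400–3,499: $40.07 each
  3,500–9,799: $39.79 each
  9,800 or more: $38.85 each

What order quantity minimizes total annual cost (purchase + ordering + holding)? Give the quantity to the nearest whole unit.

Holding cost per unit per year at price C is H = 0.30·C.
Evaluate total cost at each tier's feasible EOQ or, if the EOQ is below the tier, at the tier's minimum quantity.
EOQ at $40.90 = 741.1 (feasible in tier 1): TC = 8,320×$40.90 + (8,320/741.1)×405 + (741.1/2)×0.30×$40.90 = $349,381.40.
EOQ at $40.07 = 748.7 < 3400, so use break Q=3400: TC = 8,320×$40.07 + (8,320/3400.0)×405 + (3400.0/2)×0.30×$40.07 = $354,809.16.
EOQ at $39.79 = 751.4 < 3500, so use break Q=3500: TC = 8,320×$39.79 + (8,320/3500.0)×405 + (3500.0/2)×0.30×$39.79 = $352,905.29.
EOQ at $38.85 = 760.4 < 9800, so use break Q=9800: TC = 8,320×$38.85 + (8,320/9800.0)×405 + (9800.0/2)×0.30×$38.85 = $380,685.34.
Lowest total cost is $349,381.40 at Q = 741.1.

Q* ≈ 741 bolts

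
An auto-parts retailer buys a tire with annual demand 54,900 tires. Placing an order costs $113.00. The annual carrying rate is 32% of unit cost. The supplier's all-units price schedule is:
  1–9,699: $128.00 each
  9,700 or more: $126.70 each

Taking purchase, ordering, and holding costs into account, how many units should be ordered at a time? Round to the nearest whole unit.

Holding cost per unit per year at price C is H = 0.32·C.
For each price level, check whether its EOQ is feasible; otherwise the best quantity at that price is the breakpoint.
EOQ at $128.00 = 550.4 (feasible in tier 1): TC = 54,900×$128.00 + (54,900/550.4)×113 + (550.4/2)×0.32×$128.00 = $7,049,743.45.
EOQ at $126.70 = 553.2 < 9700, so use break Q=9700: TC = 54,900×$126.70 + (54,900/9700.0)×113 + (9700.0/2)×0.32×$126.70 = $7,153,107.96.
Lowest total cost is $7,049,743.45 at Q = 550.4.

Q* ≈ 550 tires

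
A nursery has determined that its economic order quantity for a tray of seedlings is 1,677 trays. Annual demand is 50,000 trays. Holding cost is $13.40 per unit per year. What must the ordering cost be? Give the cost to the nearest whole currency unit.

S ≈ $377

Squaring Q* = √(2DS/H) gives Q*² = 2DS/H.
From Q* = √(2DS/H): S = Q*²H / (2D) = 1,677² × 13.4 / (2 × 50,000) = 376.8521.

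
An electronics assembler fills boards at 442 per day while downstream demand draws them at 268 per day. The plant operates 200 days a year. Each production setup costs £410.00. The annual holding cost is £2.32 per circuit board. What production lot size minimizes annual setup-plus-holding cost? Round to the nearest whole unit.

Q* ≈ 6,937 boards

Annual demand D = 268 × 200 = 53,600.
Production build-up factor (1 − d/p) = 1 − 268/442 = 0.3937.
Q* = √(2DS / (H(1 − d/p))) = √(2 × 53,600 × 410 / (2.32 × 0.3937)).
= √(43,952,000 / 0.9133) ≈ 6937.162.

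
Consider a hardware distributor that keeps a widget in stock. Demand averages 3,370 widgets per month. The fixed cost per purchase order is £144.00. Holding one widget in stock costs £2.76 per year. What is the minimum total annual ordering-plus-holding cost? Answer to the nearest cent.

TC* ≈ £5,669.65

Annual demand D = 3,370 × 12 = 40,440.
EOQ = √(2DS/H) = √(2 × 40,440 × 144 / 2.76) ≈ 2054.22.
At the optimum the two cost components are equal, so total cost = 2·(Q*/2)H = Q*·H.
Minimum total = √(2DSH) = √(2 × 40,440 × 144 × 2.76) ≈ 5669.651.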